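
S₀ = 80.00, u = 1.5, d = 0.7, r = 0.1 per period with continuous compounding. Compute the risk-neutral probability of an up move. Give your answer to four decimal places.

Risk-neutral probability p = (e^0.1 − 0.7)/(1.5 − 0.7) = 0.4052/0.8000 = 0.5065

p = 0.5065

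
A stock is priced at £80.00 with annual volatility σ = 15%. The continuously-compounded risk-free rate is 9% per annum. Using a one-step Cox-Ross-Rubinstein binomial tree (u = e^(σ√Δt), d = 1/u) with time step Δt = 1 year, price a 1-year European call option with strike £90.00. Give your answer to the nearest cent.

CRR parameters: u = e^(σ√Δt) = e^(0.15·√1) = 1.1618, d = 1/u = 0.8607
Per-period rate: rΔt = 0.09·1 = 0.09, so R = e^0.09 = 1.0942
Risk-neutral probability p = (e^0.09 − 0.8607)/(1.1618 − 0.8607) = 0.2335/0.3011 = 0.7753
Terminal stock prices: S_u = 92.95, S_d = 68.86
Terminal payoffs (S − K): max(2.947, 0) = 2.947, max(-21.14, 0) = 0
Node 0 (S = 80): V_0 = e^(−0.09)·[0.7753·2.9467 + 0.2247·0.0000] = 2.0880

£2.09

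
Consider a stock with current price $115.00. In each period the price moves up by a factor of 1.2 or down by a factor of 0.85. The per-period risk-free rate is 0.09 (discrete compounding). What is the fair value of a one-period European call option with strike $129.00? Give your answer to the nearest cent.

$5.66

Risk-neutral probability p = (1 + 0.09 − 0.85)/(1.2 − 0.85) = 0.2400/0.3500 = 0.6857
Terminal stock prices: S_u = 138, S_d = 97.75
Terminal payoffs (S − K): max(9, 0) = 9, max(-31.25, 0) = 0
Node 0 (S = 115): V_0 = 1/1.09·[0.6857·9.0000 + 0.3143·0.0000] = 5.6619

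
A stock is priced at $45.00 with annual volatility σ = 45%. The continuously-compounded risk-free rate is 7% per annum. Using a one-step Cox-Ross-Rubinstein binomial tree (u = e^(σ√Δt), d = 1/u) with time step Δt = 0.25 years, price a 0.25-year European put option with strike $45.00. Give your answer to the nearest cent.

CRR parameters: u = e^(σ√Δt) = e^(0.45·√0.25) = 1.2523, d = 1/u = 0.7985
Per-period rate: rΔt = 0.07·0.25 = 0.0175, so R = e^0.0175 = 1.0177
Risk-neutral probability p = (e^0.0175 − 0.7985)/(1.2523 − 0.7985) = 0.2191/0.4538 = 0.4829
Terminal stock prices: S_u = 56.35, S_d = 35.93
Terminal payoffs (K − S): max(-11.35, 0) = 0, max(9.067, 0) = 9.067
Node 0 (S = 45): V_0 = e^(−0.0175)·[0.4829·0.0000 + 0.5171·9.0668] = 4.6072

$4.61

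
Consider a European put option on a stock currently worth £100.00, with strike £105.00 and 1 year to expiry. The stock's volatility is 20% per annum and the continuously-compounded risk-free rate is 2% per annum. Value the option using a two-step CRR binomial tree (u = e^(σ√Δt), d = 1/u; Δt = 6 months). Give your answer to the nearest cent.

CRR parameters: u = e^(σ√Δt) = e^(0.2·√0.5) = 1.1519, d = 1/u = 0.8681
Per-period rate: rΔt = 0.02·0.5 = 0.01, so R = e^0.01 = 1.0101
Risk-neutral probability p = (e^0.01 − 0.8681)/(1.1519 − 0.8681) = 0.1419/0.2838 = 0.5001
Terminal stock prices: S_uu = 132.7, S_ud = 100, S_dd = 75.36
Terminal payoffs (K − S): max(-27.69, 0) = 0, max(5, 0) = 5, max(29.64, 0) = 29.64
Node u (S = 115.2): V_u = e^(−0.01)·[0.5001·0.0000 + 0.4999·5.0000] = 2.4745
Node d (S = 86.81): V_d = e^(−0.01)·[0.5001·5.0000 + 0.4999·29.6362] = 17.1429
Node 0 (S = 100): V_0 = e^(−0.01)·[0.5001·2.4745 + 0.4999·17.1429] = 9.7094

£9.71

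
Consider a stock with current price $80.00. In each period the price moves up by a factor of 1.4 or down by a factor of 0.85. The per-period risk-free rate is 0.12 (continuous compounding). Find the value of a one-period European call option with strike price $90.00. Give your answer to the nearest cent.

Risk-neutral probability p = (e^0.12 − 0.85)/(1.4 − 0.85) = 0.2775/0.5500 = 0.5045
Terminal stock prices: S_u = 112, S_d = 68
Terminal payoffs (S − K): max(22, 0) = 22, max(-22, 0) = 0
Node 0 (S = 80): V_0 = e^(−0.12)·[0.5045·22.0000 + 0.4955·0.0000] = 9.8447

$9.84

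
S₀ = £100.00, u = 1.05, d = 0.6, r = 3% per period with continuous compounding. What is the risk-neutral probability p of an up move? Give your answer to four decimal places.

p = 0.9566

Risk-neutral probability p = (e^0.03 − 0.6)/(1.05 − 0.6) = 0.4305/0.4500 = 0.9566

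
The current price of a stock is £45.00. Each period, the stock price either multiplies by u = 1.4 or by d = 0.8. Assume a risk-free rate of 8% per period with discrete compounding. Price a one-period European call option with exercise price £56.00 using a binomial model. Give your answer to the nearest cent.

£3.02

Risk-neutral probability p = (1 + 0.08 − 0.8)/(1.4 − 0.8) = 0.2800/0.6000 = 0.4667
Terminal stock prices: S_u = 63, S_d = 36
Terminal payoffs (S − K): max(7, 0) = 7, max(-20, 0) = 0
Node 0 (S = 45): V_0 = 1/1.08·[0.4667·7.0000 + 0.5333·0.0000] = 3.0247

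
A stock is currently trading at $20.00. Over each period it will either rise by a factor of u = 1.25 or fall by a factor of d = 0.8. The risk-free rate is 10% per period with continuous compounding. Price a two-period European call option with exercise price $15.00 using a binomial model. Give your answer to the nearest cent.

Risk-neutral probability p = (e^0.1 − 0.8)/(1.25 − 0.8) = 0.3052/0.4500 = 0.6782
Terminal stock prices: S_uu = 31.25, S_ud = 20, S_dd = 12.8
Terminal payoffs (S − K): max(16.25, 0) = 16.25, max(5, 0) = 5, max(-2.2, 0) = 0
Node u (S = 25): V_u = e^(−0.1)·[0.6782·16.2500 + 0.3218·5.0000] = 11.4274
Node d (S = 16): V_d = e^(−0.1)·[0.6782·5.0000 + 0.3218·0.0000] = 3.0681
Node 0 (S = 20): V_0 = e^(−0.1)·[0.6782·11.4274 + 0.3218·3.0681] = 7.9056

$7.91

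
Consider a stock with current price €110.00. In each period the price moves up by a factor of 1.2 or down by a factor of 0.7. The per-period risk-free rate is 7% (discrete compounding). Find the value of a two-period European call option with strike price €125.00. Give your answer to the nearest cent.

€15.98

Risk-neutral probability p = (1 + 0.07 − 0.7)/(1.2 − 0.7) = 0.3700/0.5000 = 0.7400
Terminal stock prices: S_uu = 158.4, S_ud = 92.4, S_dd = 53.9
Terminal payoffs (S − K): max(33.4, 0) = 33.4, max(-32.6, 0) = 0, max(-71.1, 0) = 0
Node u (S = 132): V_u = 1/1.07·[0.7400·33.4000 + 0.2600·0.0000] = 23.0991
Node d (S = 77): V_d = 1/1.07·[0.7400·0.0000 + 0.2600·0.0000] = 0.0000
Node 0 (S = 110): V_0 = 1/1.07·[0.7400·23.0991 + 0.2600·0.0000] = 15.9751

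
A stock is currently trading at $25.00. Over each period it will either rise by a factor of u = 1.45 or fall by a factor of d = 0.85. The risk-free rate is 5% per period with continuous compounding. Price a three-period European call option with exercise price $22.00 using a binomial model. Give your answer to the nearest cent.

$7.74

Risk-neutral probability p = (e^0.05 − 0.85)/(1.45 − 0.85) = 0.2013/0.6000 = 0.3355
Terminal stock prices: S_uuu = 76.22, S_uud = 44.68, S_udd = 26.19, S_ddd = 15.35
Terminal payoffs (S − K): max(54.22, 0) = 54.22, max(22.68, 0) = 22.68, max(4.191, 0) = 4.191, max(-6.647, 0) = 0
Node uu (S = 52.56): V_uu = e^(−0.05)·[0.3355·54.2156 + 0.6645·22.6781] = 31.6355
Node ud (S = 30.81): V_ud = e^(−0.05)·[0.3355·22.6781 + 0.6645·4.1906] = 9.8855
Node dd (S = 18.06): V_dd = e^(−0.05)·[0.3355·4.1906 + 0.6645·0.0000] = 1.3372
Node u (S = 36.25): V_u = e^(−0.05)·[0.3355·31.6355 + 0.6645·9.8855] = 16.3436
Node d (S = 21.25): V_d = e^(−0.05)·[0.3355·9.8855 + 0.6645·1.3372] = 3.9997
Node 0 (S = 25): V_0 = e^(−0.05)·[0.3355·16.3436 + 0.6645·3.9997] = 7.7434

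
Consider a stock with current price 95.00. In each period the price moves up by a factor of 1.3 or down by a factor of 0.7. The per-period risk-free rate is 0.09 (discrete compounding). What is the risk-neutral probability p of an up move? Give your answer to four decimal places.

p = 0.6500

Risk-neutral probability p = (1 + 0.09 − 0.7)/(1.3 − 0.7) = 0.3900/0.6000 = 0.6500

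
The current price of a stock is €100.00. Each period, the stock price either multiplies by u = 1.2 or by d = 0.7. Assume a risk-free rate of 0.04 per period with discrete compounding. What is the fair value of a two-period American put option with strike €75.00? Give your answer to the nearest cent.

€2.46

Risk-neutral probability p = (1 + 0.04 − 0.7)/(1.2 − 0.7) = 0.3400/0.5000 = 0.6800
Terminal stock prices: S_uu = 144, S_ud = 84, S_dd = 49
Terminal payoffs (K − S): max(-69, 0) = 0, max(-9, 0) = 0, max(26, 0) = 26
Node u (S = 120): continuation = 1/1.04·[0.6800·0.0000 + 0.3200·0.0000] = 0.0000; exercise value = 0.0000 ≤ continuation, so V_u = 0.0000
Node d (S = 70): continuation = 1/1.04·[0.6800·0.0000 + 0.3200·26.0000] = 8.0000; exercise value = 5.0000 ≤ continuation, so V_d = 8.0000
Node 0 (S = 100): continuation = 1/1.04·[0.6800·0.0000 + 0.3200·8.0000] = 2.4615; exercise value = 0.0000 ≤ continuation, so V_0 = 2.4615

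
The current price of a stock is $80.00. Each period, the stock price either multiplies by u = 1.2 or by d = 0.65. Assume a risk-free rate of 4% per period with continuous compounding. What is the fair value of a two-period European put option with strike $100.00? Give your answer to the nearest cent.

$19.40

Risk-neutral probability p = (e^0.04 − 0.65)/(1.2 − 0.65) = 0.3908/0.5500 = 0.7106
Terminal stock prices: S_uu = 115.2, S_ud = 62.4, S_dd = 33.8
Terminal payoffs (K − S): max(-15.2, 0) = 0, max(37.6, 0) = 37.6, max(66.2, 0) = 66.2
Node u (S = 96): V_u = e^(−0.04)·[0.7106·0.0000 + 0.2894·37.6000] = 10.4560
Node d (S = 52): V_d = e^(−0.04)·[0.7106·37.6000 + 0.2894·66.2000] = 44.0789
Node 0 (S = 80): V_0 = e^(−0.04)·[0.7106·10.4560 + 0.2894·44.0789] = 19.3961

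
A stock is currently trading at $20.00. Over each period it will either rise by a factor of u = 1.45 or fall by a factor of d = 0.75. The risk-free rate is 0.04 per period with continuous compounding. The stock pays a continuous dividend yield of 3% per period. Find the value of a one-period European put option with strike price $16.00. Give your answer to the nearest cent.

Per-period risk-free factor R = e^0.04 = 1.0408; dividend-adjusted growth = e^(0.04−0.03) = 1.0101.
Risk-neutral probability p = (1.0101 − 0.75)/(1.45 − 0.75) = 0.2601/0.7000 = 0.3715
Terminal stock prices: S_u = 29, S_d = 15
Terminal payoffs (K − S): max(-13, 0) = 0, max(1, 0) = 1
Node 0 (S = 20): V_0 = e^(−0.04)·[0.3715·0.0000 + 0.6285·1.0000] = 0.6039

$0.60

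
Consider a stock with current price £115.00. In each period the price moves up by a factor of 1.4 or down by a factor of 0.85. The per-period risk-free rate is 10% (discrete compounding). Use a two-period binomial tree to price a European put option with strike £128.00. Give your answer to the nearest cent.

£11.04

Risk-neutral probability p = (1 + 0.1 − 0.85)/(1.4 − 0.85) = 0.2500/0.5500 = 0.4545
Terminal stock prices: S_uu = 225.4, S_ud = 136.8, S_dd = 83.09
Terminal payoffs (K − S): max(-97.4, 0) = 0, max(-8.85, 0) = 0, max(44.91, 0) = 44.91
Node u (S = 161): V_u = 1/1.1·[0.4545·0.0000 + 0.5455·0.0000] = 0.0000
Node d (S = 97.75): V_d = 1/1.1·[0.4545·0.0000 + 0.5455·44.9125] = 22.2707
Node 0 (S = 115): V_0 = 1/1.1·[0.4545·0.0000 + 0.5455·22.2707] = 11.0433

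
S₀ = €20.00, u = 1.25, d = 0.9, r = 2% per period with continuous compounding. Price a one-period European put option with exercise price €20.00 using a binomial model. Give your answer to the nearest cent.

€1.29

Risk-neutral probability p = (e^0.02 − 0.9)/(1.25 − 0.9) = 0.1202/0.3500 = 0.3434
Terminal stock prices: S_u = 25, S_d = 18
Terminal payoffs (K − S): max(-5, 0) = 0, max(2, 0) = 2
Node 0 (S = 20): V_0 = e^(−0.02)·[0.3434·0.0000 + 0.6566·2.0000] = 1.2871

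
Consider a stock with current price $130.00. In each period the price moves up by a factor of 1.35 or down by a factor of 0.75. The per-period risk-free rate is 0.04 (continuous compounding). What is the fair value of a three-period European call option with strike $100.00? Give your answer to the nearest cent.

$47.23

Risk-neutral probability p = (e^0.04 − 0.75)/(1.35 − 0.75) = 0.2908/0.6000 = 0.4847
Terminal stock prices: S_uuu = 319.8, S_uud = 177.7, S_udd = 98.72, S_ddd = 54.84
Terminal payoffs (S − K): max(219.8, 0) = 219.8, max(77.69, 0) = 77.69, max(-1.281, 0) = 0, max(-45.16, 0) = 0
Node uu (S = 236.9): V_uu = e^(−0.04)·[0.4847·219.8488 + 0.5153·77.6938] = 140.8461
Node ud (S = 131.6): V_ud = e^(−0.04)·[0.4847·77.6938 + 0.5153·0.0000] = 36.1804
Node dd (S = 73.12): V_dd = e^(−0.04)·[0.4847·0.0000 + 0.5153·0.0000] = 0.0000
Node u (S = 175.5): V_u = e^(−0.04)·[0.4847·140.8461 + 0.5153·36.1804] = 83.5024
Node d (S = 97.5): V_d = e^(−0.04)·[0.4847·36.1804 + 0.5153·0.0000] = 16.8485
Node 0 (S = 130): V_0 = e^(−0.04)·[0.4847·83.5024 + 0.5153·16.8485] = 47.2273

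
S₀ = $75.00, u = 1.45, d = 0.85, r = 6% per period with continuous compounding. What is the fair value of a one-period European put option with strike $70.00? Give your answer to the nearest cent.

Risk-neutral probability p = (e^0.06 − 0.85)/(1.45 − 0.85) = 0.2118/0.6000 = 0.3531
Terminal stock prices: S_u = 108.8, S_d = 63.75
Terminal payoffs (K − S): max(-38.75, 0) = 0, max(6.25, 0) = 6.25
Node 0 (S = 75): V_0 = e^(−0.06)·[0.3531·0.0000 + 0.6469·6.2500] = 3.8079

$3.81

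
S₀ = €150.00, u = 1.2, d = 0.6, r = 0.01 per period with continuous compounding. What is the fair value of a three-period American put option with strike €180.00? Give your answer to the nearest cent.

Risk-neutral probability p = (e^0.01 − 0.6)/(1.2 − 0.6) = 0.4101/0.6000 = 0.6834
Terminal stock prices: S_uuu = 259.2, S_uud = 129.6, S_udd = 64.8, S_ddd = 32.4
Terminal payoffs (K − S): max(-79.2, 0) = 0, max(50.4, 0) = 50.4, max(115.2, 0) = 115.2, max(147.6, 0) = 147.6
Node uu (S = 216): continuation = e^(−0.01)·[0.6834·0.0000 + 0.3166·50.4000] = 15.7970; exercise value = 0.0000 ≤ continuation, so V_uu = 15.7970
Node ud (S = 108): continuation = e^(−0.01)·[0.6834·50.4000 + 0.3166·115.2000] = 70.2090; exercise value = 72.0000 > continuation, so V_ud = 72.0000 (exercise)
Node dd (S = 54): continuation = e^(−0.01)·[0.6834·115.2000 + 0.3166·147.6000] = 124.2090; exercise value = 126.0000 > continuation, so V_dd = 126.0000 (exercise)
Node u (S = 180): continuation = e^(−0.01)·[0.6834·15.7970 + 0.3166·72.0000] = 33.2557; exercise value = 0.0000 ≤ continuation, so V_u = 33.2557
Node d (S = 90): continuation = e^(−0.01)·[0.6834·72.0000 + 0.3166·126.0000] = 88.2090; exercise value = 90.0000 > continuation, so V_d = 90.0000 (exercise)
Node 0 (S = 150): continuation = e^(−0.01)·[0.6834·33.2557 + 0.3166·90.0000] = 50.7103; exercise value = 30.0000 ≤ continuation, so V_0 = 50.7103

€50.71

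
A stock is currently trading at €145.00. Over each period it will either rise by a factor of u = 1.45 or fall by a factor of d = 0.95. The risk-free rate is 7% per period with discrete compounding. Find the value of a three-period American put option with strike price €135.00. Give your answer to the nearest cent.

€3.83

Risk-neutral probability p = (1 + 0.07 − 0.95)/(1.45 − 0.95) = 0.1200/0.5000 = 0.2400
Terminal stock prices: S_uuu = 442.1, S_uud = 289.6, S_udd = 189.8, S_ddd = 124.3
Terminal payoffs (K − S): max(-307.1, 0) = 0, max(-154.6, 0) = 0, max(-54.75, 0) = 0, max(10.68, 0) = 10.68
Node uu (S = 304.9): continuation = 1/1.07·[0.2400·0.0000 + 0.7600·0.0000] = 0.0000; exercise value = 0.0000 ≤ continuation, so V_uu = 0.0000
Node ud (S = 199.7): continuation = 1/1.07·[0.2400·0.0000 + 0.7600·0.0000] = 0.0000; exercise value = 0.0000 ≤ continuation, so V_ud = 0.0000
Node dd (S = 130.9): continuation = 1/1.07·[0.2400·0.0000 + 0.7600·10.6806] = 7.5862; exercise value = 4.1375 ≤ continuation, so V_dd = 7.5862
Node u (S = 210.2): continuation = 1/1.07·[0.2400·0.0000 + 0.7600·0.0000] = 0.0000; exercise value = 0.0000 ≤ continuation, so V_u = 0.0000
Node d (S = 137.8): continuation = 1/1.07·[0.2400·0.0000 + 0.7600·7.5862] = 5.3884; exercise value = 0.0000 ≤ continuation, so V_d = 5.3884
Node 0 (S = 145): continuation = 1/1.07·[0.2400·0.0000 + 0.7600·5.3884] = 3.8272; exercise value = 0.0000 ≤ continuation, so V_0 = 3.8272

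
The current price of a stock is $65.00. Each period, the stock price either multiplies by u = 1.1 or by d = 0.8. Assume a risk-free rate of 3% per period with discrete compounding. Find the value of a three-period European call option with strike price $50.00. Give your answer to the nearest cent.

$19.92

Risk-neutral probability p = (1 + 0.03 − 0.8)/(1.1 − 0.8) = 0.2300/0.3000 = 0.7667
Terminal stock prices: S_uuu = 86.52, S_uud = 62.92, S_udd = 45.76, S_ddd = 33.28
Terminal payoffs (S − K): max(36.52, 0) = 36.52, max(12.92, 0) = 12.92, max(-4.24, 0) = 0, max(-16.72, 0) = 0
Node uu (S = 78.65): V_uu = 1/1.03·[0.7667·36.5150 + 0.2333·12.9200] = 30.1063
Node ud (S = 57.2): V_ud = 1/1.03·[0.7667·12.9200 + 0.2333·0.0000] = 9.6168
Node dd (S = 41.6): V_dd = 1/1.03·[0.7667·0.0000 + 0.2333·0.0000] = 0.0000
Node u (S = 71.5): V_u = 1/1.03·[0.7667·30.1063 + 0.2333·9.6168] = 24.5878
Node d (S = 52): V_d = 1/1.03·[0.7667·9.6168 + 0.2333·0.0000] = 7.1582
Node 0 (S = 65): V_0 = 1/1.03·[0.7667·24.5878 + 0.2333·7.1582] = 19.9232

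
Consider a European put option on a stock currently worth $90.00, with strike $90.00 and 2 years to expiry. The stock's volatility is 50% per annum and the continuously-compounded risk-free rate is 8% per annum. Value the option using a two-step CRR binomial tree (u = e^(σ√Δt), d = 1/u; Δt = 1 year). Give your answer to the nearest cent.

CRR parameters: u = e^(σ√Δt) = e^(0.5·√1) = 1.6487, d = 1/u = 0.6065
Per-period rate: rΔt = 0.08·1 = 0.08, so R = e^0.08 = 1.0833
Risk-neutral probability p = (e^0.08 − 0.6065)/(1.6487 − 0.6065) = 0.4768/1.0422 = 0.4575
Terminal stock prices: S_uu = 244.6, S_ud = 90, S_dd = 33.11
Terminal payoffs (K − S): max(-154.6, 0) = 0, max(0, 0) = 0, max(56.89, 0) = 56.89
Node u (S = 148.4): V_u = e^(−0.08)·[0.4575·0.0000 + 0.5425·0.0000] = 0.0000
Node d (S = 54.59): V_d = e^(−0.08)·[0.4575·0.0000 + 0.5425·56.8909] = 28.4927
Node 0 (S = 90): V_0 = e^(−0.08)·[0.4575·0.0000 + 0.5425·28.4927] = 14.2700

$14.27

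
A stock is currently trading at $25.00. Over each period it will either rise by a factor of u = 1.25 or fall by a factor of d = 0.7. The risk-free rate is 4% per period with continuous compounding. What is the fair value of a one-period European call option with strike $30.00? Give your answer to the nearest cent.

$0.74

Risk-neutral probability p = (e^0.04 − 0.7)/(1.25 − 0.7) = 0.3408/0.5500 = 0.6197
Terminal stock prices: S_u = 31.25, S_d = 17.5
Terminal payoffs (S − K): max(1.25, 0) = 1.25, max(-12.5, 0) = 0
Node 0 (S = 25): V_0 = e^(−0.04)·[0.6197·1.2500 + 0.3803·0.0000] = 0.7442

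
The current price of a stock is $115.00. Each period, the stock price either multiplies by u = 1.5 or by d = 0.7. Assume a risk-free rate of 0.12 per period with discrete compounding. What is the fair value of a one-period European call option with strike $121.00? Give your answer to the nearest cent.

Risk-neutral probability p = (1 + 0.12 − 0.7)/(1.5 − 0.7) = 0.4200/0.8000 = 0.5250
Terminal stock prices: S_u = 172.5, S_d = 80.5
Terminal payoffs (S − K): max(51.5, 0) = 51.5, max(-40.5, 0) = 0
Node 0 (S = 115): V_0 = 1/1.12·[0.5250·51.5000 + 0.4750·0.0000] = 24.1406

$24.14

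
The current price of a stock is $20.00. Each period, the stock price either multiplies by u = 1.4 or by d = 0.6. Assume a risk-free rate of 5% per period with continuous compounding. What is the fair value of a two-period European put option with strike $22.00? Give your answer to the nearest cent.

Risk-neutral probability p = (e^0.05 − 0.6)/(1.4 − 0.6) = 0.4513/0.8000 = 0.5641
Terminal stock prices: S_uu = 39.2, S_ud = 16.8, S_dd = 7.2
Terminal payoffs (K − S): max(-17.2, 0) = 0, max(5.2, 0) = 5.2, max(14.8, 0) = 14.8
Node u (S = 28): V_u = e^(−0.05)·[0.5641·0.0000 + 0.4359·5.2000] = 2.1562
Node d (S = 12): V_d = e^(−0.05)·[0.5641·5.2000 + 0.4359·14.8000] = 8.9270
Node 0 (S = 20): V_0 = e^(−0.05)·[0.5641·2.1562 + 0.4359·8.9270] = 4.8586

$4.86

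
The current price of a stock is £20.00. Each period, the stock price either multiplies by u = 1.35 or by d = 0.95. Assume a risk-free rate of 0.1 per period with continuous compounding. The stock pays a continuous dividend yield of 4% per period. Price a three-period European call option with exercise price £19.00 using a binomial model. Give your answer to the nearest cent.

Per-period risk-free factor R = e^0.1 = 1.1052; dividend-adjusted growth = e^(0.1−0.04) = 1.0618.
Risk-neutral probability p = (1.0618 − 0.95)/(1.35 − 0.95) = 0.1118/0.4000 = 0.2796
Terminal stock prices: S_uuu = 49.21, S_uud = 34.63, S_udd = 24.37, S_ddd = 17.15
Terminal payoffs (S − K): max(30.21, 0) = 30.21, max(15.63, 0) = 15.63, max(5.367, 0) = 5.367, max(-1.853, 0) = 0
Node uu (S = 36.45): V_uu = e^(−0.1)·[0.2796·30.2075 + 0.7204·15.6275] = 17.8289
Node ud (S = 25.65): V_ud = e^(−0.1)·[0.2796·15.6275 + 0.7204·5.3675] = 7.4523
Node dd (S = 18.05): V_dd = e^(−0.1)·[0.2796·5.3675 + 0.7204·0.0000] = 1.3579
Node u (S = 27): V_u = e^(−0.1)·[0.2796·17.8289 + 0.7204·7.4523] = 9.3683
Node d (S = 19): V_d = e^(−0.1)·[0.2796·7.4523 + 0.7204·1.3579] = 2.7705
Node 0 (S = 20): V_0 = e^(−0.1)·[0.2796·9.3683 + 0.7204·2.7705] = 4.1760

£4.18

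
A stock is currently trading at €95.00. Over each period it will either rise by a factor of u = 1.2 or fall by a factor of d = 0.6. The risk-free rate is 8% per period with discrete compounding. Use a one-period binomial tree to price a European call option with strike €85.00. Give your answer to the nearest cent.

Risk-neutral probability p = (1 + 0.08 − 0.6)/(1.2 − 0.6) = 0.4800/0.6000 = 0.8000
Terminal stock prices: S_u = 114, S_d = 57
Terminal payoffs (S − K): max(29, 0) = 29, max(-28, 0) = 0
Node 0 (S = 95): V_0 = 1/1.08·[0.8000·29.0000 + 0.2000·0.0000] = 21.4815

€21.48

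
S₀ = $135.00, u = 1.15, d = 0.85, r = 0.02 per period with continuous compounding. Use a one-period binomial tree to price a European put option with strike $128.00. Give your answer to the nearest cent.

$5.62

Risk-neutral probability p = (e^0.02 − 0.85)/(1.15 − 0.85) = 0.1702/0.3000 = 0.5673
Terminal stock prices: S_u = 155.2, S_d = 114.8
Terminal payoffs (K − S): max(-27.25, 0) = 0, max(13.25, 0) = 13.25
Node 0 (S = 135): V_0 = e^(−0.02)·[0.5673·0.0000 + 0.4327·13.2500] = 5.6193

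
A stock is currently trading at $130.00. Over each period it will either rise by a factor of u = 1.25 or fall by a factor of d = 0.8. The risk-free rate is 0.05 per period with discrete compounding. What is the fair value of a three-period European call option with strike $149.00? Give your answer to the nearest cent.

Risk-neutral probability p = (1 + 0.05 − 0.8)/(1.25 − 0.8) = 0.2500/0.4500 = 0.5556
Terminal stock prices: S_uuu = 253.9, S_uud = 162.5, S_udd = 104, S_ddd = 66.56
Terminal payoffs (S − K): max(104.9, 0) = 104.9, max(13.5, 0) = 13.5, max(-45, 0) = 0, max(-82.44, 0) = 0
Node uu (S = 203.1): V_uu = 1/1.05·[0.5556·104.9062 + 0.4444·13.5000] = 61.2202
Node ud (S = 130): V_ud = 1/1.05·[0.5556·13.5000 + 0.4444·0.0000] = 7.1429
Node dd (S = 83.2): V_dd = 1/1.05·[0.5556·0.0000 + 0.4444·0.0000] = 0.0000
Node u (S = 162.5): V_u = 1/1.05·[0.5556·61.2202 + 0.4444·7.1429] = 35.4151
Node d (S = 104): V_d = 1/1.05·[0.5556·7.1429 + 0.4444·0.0000] = 3.7793
Node 0 (S = 130): V_0 = 1/1.05·[0.5556·35.4151 + 0.4444·3.7793] = 20.3378

$20.34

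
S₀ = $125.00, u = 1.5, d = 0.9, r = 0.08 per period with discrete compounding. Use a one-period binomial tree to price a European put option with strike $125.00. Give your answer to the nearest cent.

Risk-neutral probability p = (1 + 0.08 − 0.9)/(1.5 − 0.9) = 0.1800/0.6000 = 0.3000
Terminal stock prices: S_u = 187.5, S_d = 112.5
Terminal payoffs (K − S): max(-62.5, 0) = 0, max(12.5, 0) = 12.5
Node 0 (S = 125): V_0 = 1/1.08·[0.3000·0.0000 + 0.7000·12.5000] = 8.1019

$8.10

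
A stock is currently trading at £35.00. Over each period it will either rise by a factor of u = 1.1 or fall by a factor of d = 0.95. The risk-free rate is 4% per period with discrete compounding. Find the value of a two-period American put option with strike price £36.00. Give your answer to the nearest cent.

£1.06

Risk-neutral probability p = (1 + 0.04 − 0.95)/(1.1 − 0.95) = 0.0900/0.1500 = 0.6000
Terminal stock prices: S_uu = 42.35, S_ud = 36.57, S_dd = 31.59
Terminal payoffs (K − S): max(-6.35, 0) = 0, max(-0.575, 0) = 0, max(4.413, 0) = 4.413
Node u (S = 38.5): continuation = 1/1.04·[0.6000·0.0000 + 0.4000·0.0000] = 0.0000; exercise value = 0.0000 ≤ continuation, so V_u = 0.0000
Node d (S = 33.25): continuation = 1/1.04·[0.6000·0.0000 + 0.4000·4.4125] = 1.6971; exercise value = 2.7500 > continuation, so V_d = 2.7500 (exercise)
Node 0 (S = 35): continuation = 1/1.04·[0.6000·0.0000 + 0.4000·2.7500] = 1.0577; exercise value = 1.0000 ≤ continuation, so V_0 = 1.0577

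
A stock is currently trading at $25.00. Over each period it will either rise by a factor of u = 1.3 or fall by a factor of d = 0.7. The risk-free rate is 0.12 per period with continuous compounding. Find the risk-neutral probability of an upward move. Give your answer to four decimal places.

Risk-neutral probability p = (e^0.12 − 0.7)/(1.3 − 0.7) = 0.4275/0.6000 = 0.7125

p = 0.7125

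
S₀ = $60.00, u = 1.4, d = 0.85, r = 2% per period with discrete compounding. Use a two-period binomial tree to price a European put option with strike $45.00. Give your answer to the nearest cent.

Risk-neutral probability p = (1 + 0.02 − 0.85)/(1.4 − 0.85) = 0.1700/0.5500 = 0.3091
Terminal stock prices: S_uu = 117.6, S_ud = 71.4, S_dd = 43.35
Terminal payoffs (K − S): max(-72.6, 0) = 0, max(-26.4, 0) = 0, max(1.65, 0) = 1.65
Node u (S = 84): V_u = 1/1.02·[0.3091·0.0000 + 0.6909·0.0000] = 0.0000
Node d (S = 51): V_d = 1/1.02·[0.3091·0.0000 + 0.6909·1.6500] = 1.1176
Node 0 (S = 60): V_0 = 1/1.02·[0.3091·0.0000 + 0.6909·1.1176] = 0.7571

$0.76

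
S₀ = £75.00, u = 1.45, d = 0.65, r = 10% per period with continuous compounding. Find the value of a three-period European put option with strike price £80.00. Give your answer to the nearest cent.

£11.52

Risk-neutral probability p = (e^0.1 − 0.65)/(1.45 − 0.65) = 0.4552/0.8000 = 0.5690
Terminal stock prices: S_uuu = 228.6, S_uud = 102.5, S_udd = 45.95, S_ddd = 20.6
Terminal payoffs (K − S): max(-148.6, 0) = 0, max(-22.5, 0) = 0, max(34.05, 0) = 34.05, max(59.4, 0) = 59.4
Node uu (S = 157.7): V_uu = e^(−0.1)·[0.5690·0.0000 + 0.4310·0.0000] = 0.0000
Node ud (S = 70.69): V_ud = e^(−0.1)·[0.5690·0.0000 + 0.4310·34.0531] = 13.2813
Node dd (S = 31.69): V_dd = e^(−0.1)·[0.5690·34.0531 + 0.4310·59.4031] = 40.6995
Node u (S = 108.8): V_u = e^(−0.1)·[0.5690·0.0000 + 0.4310·13.2813] = 5.1800
Node d (S = 48.75): V_d = e^(−0.1)·[0.5690·13.2813 + 0.4310·40.6995] = 22.7110
Node 0 (S = 75): V_0 = e^(−0.1)·[0.5690·5.1800 + 0.4310·22.7110] = 11.5244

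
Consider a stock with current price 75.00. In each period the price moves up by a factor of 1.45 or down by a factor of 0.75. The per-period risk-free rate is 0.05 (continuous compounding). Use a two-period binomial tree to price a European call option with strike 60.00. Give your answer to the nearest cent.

Risk-neutral probability p = (e^0.05 − 0.75)/(1.45 − 0.75) = 0.3013/0.7000 = 0.4304
Terminal stock prices: S_uu = 157.7, S_ud = 81.56, S_dd = 42.19
Terminal payoffs (S − K): max(97.69, 0) = 97.69, max(21.56, 0) = 21.56, max(-17.81, 0) = 0
Node u (S = 108.8): V_u = e^(−0.05)·[0.4304·97.6875 + 0.5696·21.5625] = 51.6762
Node d (S = 56.25): V_d = e^(−0.05)·[0.4304·21.5625 + 0.5696·0.0000] = 8.8276
Node 0 (S = 75): V_0 = e^(−0.05)·[0.4304·51.6762 + 0.5696·8.8276] = 25.9392

25.94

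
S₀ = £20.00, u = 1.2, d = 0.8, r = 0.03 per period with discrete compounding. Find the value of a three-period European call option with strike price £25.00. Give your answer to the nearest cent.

£1.66

Risk-neutral probability p = (1 + 0.03 − 0.8)/(1.2 − 0.8) = 0.2300/0.4000 = 0.5750
Terminal stock prices: S_uuu = 34.56, S_uud = 23.04, S_udd = 15.36, S_ddd = 10.24
Terminal payoffs (S − K): max(9.56, 0) = 9.56, max(-1.96, 0) = 0, max(-9.64, 0) = 0, max(-14.76, 0) = 0
Node uu (S = 28.8): V_uu = 1/1.03·[0.5750·9.5600 + 0.4250·0.0000] = 5.3369
Node ud (S = 19.2): V_ud = 1/1.03·[0.5750·0.0000 + 0.4250·0.0000] = 0.0000
Node dd (S = 12.8): V_dd = 1/1.03·[0.5750·0.0000 + 0.4250·0.0000] = 0.0000
Node u (S = 24): V_u = 1/1.03·[0.5750·5.3369 + 0.4250·0.0000] = 2.9793
Node d (S = 16): V_d = 1/1.03·[0.5750·0.0000 + 0.4250·0.0000] = 0.0000
Node 0 (S = 20): V_0 = 1/1.03·[0.5750·2.9793 + 0.4250·0.0000] = 1.6632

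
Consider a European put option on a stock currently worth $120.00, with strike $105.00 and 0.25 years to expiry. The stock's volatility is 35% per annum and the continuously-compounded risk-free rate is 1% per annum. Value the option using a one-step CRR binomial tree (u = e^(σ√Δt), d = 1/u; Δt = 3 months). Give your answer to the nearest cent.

CRR parameters: u = e^(σ√Δt) = e^(0.35·√0.25) = 1.1912, d = 1/u = 0.8395
Per-period rate: rΔt = 0.01·0.25 = 0.0025, so R = e^0.0025 = 1.0025
Risk-neutral probability p = (e^0.0025 − 0.8395)/(1.1912 − 0.8395) = 0.1630/0.3518 = 0.4635
Terminal stock prices: S_u = 142.9, S_d = 100.7
Terminal payoffs (K − S): max(-37.95, 0) = 0, max(4.265, 0) = 4.265
Node 0 (S = 120): V_0 = e^(−0.0025)·[0.4635·0.0000 + 0.5365·4.2652] = 2.2826

$2.28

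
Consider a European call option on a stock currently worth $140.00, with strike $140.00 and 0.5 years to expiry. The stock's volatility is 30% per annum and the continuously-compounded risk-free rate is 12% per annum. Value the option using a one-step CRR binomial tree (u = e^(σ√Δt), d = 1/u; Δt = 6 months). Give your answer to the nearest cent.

CRR parameters: u = e^(σ√Δt) = e^(0.3·√0.5) = 1.2363, d = 1/u = 0.8089
Per-period rate: rΔt = 0.12·0.5 = 0.06, so R = e^0.06 = 1.0618
Risk-neutral probability p = (e^0.06 − 0.8089)/(1.2363 − 0.8089) = 0.2530/0.4275 = 0.5918
Terminal stock prices: S_u = 173.1, S_d = 113.2
Terminal payoffs (S − K): max(33.08, 0) = 33.08, max(-26.76, 0) = 0
Node 0 (S = 140): V_0 = e^(−0.06)·[0.5918·33.0836 + 0.4082·0.0000] = 18.4395

$18.44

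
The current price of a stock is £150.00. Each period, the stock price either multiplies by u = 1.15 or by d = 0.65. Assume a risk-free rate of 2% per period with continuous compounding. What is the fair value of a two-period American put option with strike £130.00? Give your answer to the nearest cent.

Risk-neutral probability p = (e^0.02 − 0.65)/(1.15 − 0.65) = 0.3702/0.5000 = 0.7404
Terminal stock prices: S_uu = 198.4, S_ud = 112.1, S_dd = 63.38
Terminal payoffs (K − S): max(-68.37, 0) = 0, max(17.88, 0) = 17.88, max(66.62, 0) = 66.62
Node u (S = 172.5): continuation = e^(−0.02)·[0.7404·0.0000 + 0.2596·17.8750] = 4.5484; exercise value = 0.0000 ≤ continuation, so V_u = 4.5484
Node d (S = 97.5): continuation = e^(−0.02)·[0.7404·17.8750 + 0.2596·66.6250] = 29.9258; exercise value = 32.5000 > continuation, so V_d = 32.5000 (exercise)
Node 0 (S = 150): continuation = e^(−0.02)·[0.7404·4.5484 + 0.2596·32.5000] = 11.5708; exercise value = 0.0000 ≤ continuation, so V_0 = 11.5708

£11.57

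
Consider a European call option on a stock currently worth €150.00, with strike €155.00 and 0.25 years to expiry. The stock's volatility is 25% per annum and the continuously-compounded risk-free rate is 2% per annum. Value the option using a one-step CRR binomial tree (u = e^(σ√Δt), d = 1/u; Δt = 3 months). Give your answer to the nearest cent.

€7.28

CRR parameters: u = e^(σ√Δt) = e^(0.25·√0.25) = 1.1331, d = 1/u = 0.8825
Per-period rate: rΔt = 0.02·0.25 = 0.005, so R = e^0.005 = 1.0050
Risk-neutral probability p = (e^0.005 − 0.8825)/(1.1331 − 0.8825) = 0.1225/0.2507 = 0.4888
Terminal stock prices: S_u = 170, S_d = 132.4
Terminal payoffs (S − K): max(14.97, 0) = 14.97, max(-22.63, 0) = 0
Node 0 (S = 150): V_0 = e^(−0.005)·[0.4888·14.9723 + 0.5112·0.0000] = 7.2818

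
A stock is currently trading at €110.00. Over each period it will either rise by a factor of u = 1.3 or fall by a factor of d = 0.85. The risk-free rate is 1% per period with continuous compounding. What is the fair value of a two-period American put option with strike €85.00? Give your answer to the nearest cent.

Risk-neutral probability p = (e^0.01 − 0.85)/(1.3 − 0.85) = 0.1601/0.4500 = 0.3557
Terminal stock prices: S_uu = 185.9, S_ud = 121.5, S_dd = 79.47
Terminal payoffs (K − S): max(-100.9, 0) = 0, max(-36.55, 0) = 0, max(5.525, 0) = 5.525
Node u (S = 143): continuation = e^(−0.01)·[0.3557·0.0000 + 0.6443·0.0000] = 0.0000; exercise value = 0.0000 ≤ continuation, so V_u = 0.0000
Node d (S = 93.5): continuation = e^(−0.01)·[0.3557·0.0000 + 0.6443·5.5250] = 3.5245; exercise value = 0.0000 ≤ continuation, so V_d = 3.5245
Node 0 (S = 110): continuation = e^(−0.01)·[0.3557·0.0000 + 0.6443·3.5245] = 2.2484; exercise value = 0.0000 ≤ continuation, so V_0 = 2.2484

€2.25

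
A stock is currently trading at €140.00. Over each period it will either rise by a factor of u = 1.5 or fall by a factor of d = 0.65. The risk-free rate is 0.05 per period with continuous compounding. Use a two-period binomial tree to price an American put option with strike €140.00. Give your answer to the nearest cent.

€25.40

Risk-neutral probability p = (e^0.05 − 0.65)/(1.5 − 0.65) = 0.4013/0.8500 = 0.4721
Terminal stock prices: S_uu = 315, S_ud = 136.5, S_dd = 59.15
Terminal payoffs (K − S): max(-175, 0) = 0, max(3.5, 0) = 3.5, max(80.85, 0) = 80.85
Node u (S = 210): continuation = e^(−0.05)·[0.4721·0.0000 + 0.5279·3.5000] = 1.7576; exercise value = 0.0000 ≤ continuation, so V_u = 1.7576
Node d (S = 91): continuation = e^(−0.05)·[0.4721·3.5000 + 0.5279·80.8500] = 42.1721; exercise value = 49.0000 > continuation, so V_d = 49.0000 (exercise)
Node 0 (S = 140): continuation = e^(−0.05)·[0.4721·1.7576 + 0.5279·49.0000] = 25.3956; exercise value = 0.0000 ≤ continuation, so V_0 = 25.3956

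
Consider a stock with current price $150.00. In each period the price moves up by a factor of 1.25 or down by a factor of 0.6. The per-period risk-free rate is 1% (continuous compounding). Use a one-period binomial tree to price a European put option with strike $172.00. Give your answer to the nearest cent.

Risk-neutral probability p = (e^0.01 − 0.6)/(1.25 − 0.6) = 0.4101/0.6500 = 0.6308
Terminal stock prices: S_u = 187.5, S_d = 90
Terminal payoffs (K − S): max(-15.5, 0) = 0, max(82, 0) = 82
Node 0 (S = 150): V_0 = e^(−0.01)·[0.6308·0.0000 + 0.3692·82.0000] = 29.9694

$29.97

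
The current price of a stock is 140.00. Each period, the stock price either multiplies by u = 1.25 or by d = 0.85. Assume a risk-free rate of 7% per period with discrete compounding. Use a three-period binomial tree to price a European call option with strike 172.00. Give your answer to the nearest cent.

18.42

Risk-neutral probability p = (1 + 0.07 − 0.85)/(1.25 − 0.85) = 0.2200/0.4000 = 0.5500
Terminal stock prices: S_uuu = 273.4, S_uud = 185.9, S_udd = 126.4, S_ddd = 85.98
Terminal payoffs (S − K): max(101.4, 0) = 101.4, max(13.94, 0) = 13.94, max(-45.56, 0) = 0, max(-86.02, 0) = 0
Node uu (S = 218.8): V_uu = 1/1.07·[0.5500·101.4375 + 0.4500·13.9375] = 58.0023
Node ud (S = 148.8): V_ud = 1/1.07·[0.5500·13.9375 + 0.4500·0.0000] = 7.1641
Node dd (S = 101.1): V_dd = 1/1.07·[0.5500·0.0000 + 0.4500·0.0000] = 0.0000
Node u (S = 175): V_u = 1/1.07·[0.5500·58.0023 + 0.4500·7.1641] = 32.8272
Node d (S = 119): V_d = 1/1.07·[0.5500·7.1641 + 0.4500·0.0000] = 3.6825
Node 0 (S = 140): V_0 = 1/1.07·[0.5500·32.8272 + 0.4500·3.6825] = 18.4225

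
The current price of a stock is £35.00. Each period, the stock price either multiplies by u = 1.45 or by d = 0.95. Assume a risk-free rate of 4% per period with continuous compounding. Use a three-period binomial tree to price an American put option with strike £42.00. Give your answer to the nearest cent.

£7.00

Risk-neutral probability p = (e^0.04 − 0.95)/(1.45 − 0.95) = 0.0908/0.5000 = 0.1816
Terminal stock prices: S_uuu = 106.7, S_uud = 69.91, S_udd = 45.8, S_ddd = 30.01
Terminal payoffs (K − S): max(-64.7, 0) = 0, max(-27.91, 0) = 0, max(-3.802, 0) = 0, max(11.99, 0) = 11.99
Node uu (S = 73.59): continuation = e^(−0.04)·[0.1816·0.0000 + 0.8184·0.0000] = 0.0000; exercise value = 0.0000 ≤ continuation, so V_uu = 0.0000
Node ud (S = 48.21): continuation = e^(−0.04)·[0.1816·0.0000 + 0.8184·0.0000] = 0.0000; exercise value = 0.0000 ≤ continuation, so V_ud = 0.0000
Node dd (S = 31.59): continuation = e^(−0.04)·[0.1816·0.0000 + 0.8184·11.9919] = 9.4291; exercise value = 10.4125 > continuation, so V_dd = 10.4125 (exercise)
Node u (S = 50.75): continuation = e^(−0.04)·[0.1816·0.0000 + 0.8184·0.0000] = 0.0000; exercise value = 0.0000 ≤ continuation, so V_u = 0.0000
Node d (S = 33.25): continuation = e^(−0.04)·[0.1816·0.0000 + 0.8184·10.4125] = 8.1872; exercise value = 8.7500 > continuation, so V_d = 8.7500 (exercise)
Node 0 (S = 35): continuation = e^(−0.04)·[0.1816·0.0000 + 0.8184·8.7500] = 6.8800; exercise value = 7.0000 > continuation, so V_0 = 7.0000 (exercise)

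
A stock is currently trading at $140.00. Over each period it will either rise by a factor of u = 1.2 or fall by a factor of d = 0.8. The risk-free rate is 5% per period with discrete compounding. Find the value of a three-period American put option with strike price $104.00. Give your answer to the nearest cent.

Risk-neutral probability p = (1 + 0.05 − 0.8)/(1.2 − 0.8) = 0.2500/0.4000 = 0.6250
Terminal stock prices: S_uuu = 241.9, S_uud = 161.3, S_udd = 107.5, S_ddd = 71.68
Terminal payoffs (K − S): max(-137.9, 0) = 0, max(-57.28, 0) = 0, max(-3.52, 0) = 0, max(32.32, 0) = 32.32
Node uu (S = 201.6): continuation = 1/1.05·[0.6250·0.0000 + 0.3750·0.0000] = 0.0000; exercise value = 0.0000 ≤ continuation, so V_uu = 0.0000
Node ud (S = 134.4): continuation = 1/1.05·[0.6250·0.0000 + 0.3750·0.0000] = 0.0000; exercise value = 0.0000 ≤ continuation, so V_ud = 0.0000
Node dd (S = 89.6): continuation = 1/1.05·[0.6250·0.0000 + 0.3750·32.3200] = 11.5429; exercise value = 14.4000 > continuation, so V_dd = 14.4000 (exercise)
Node u (S = 168): continuation = 1/1.05·[0.6250·0.0000 + 0.3750·0.0000] = 0.0000; exercise value = 0.0000 ≤ continuation, so V_u = 0.0000
Node d (S = 112): continuation = 1/1.05·[0.6250·0.0000 + 0.3750·14.4000] = 5.1429; exercise value = 0.0000 ≤ continuation, so V_d = 5.1429
Node 0 (S = 140): continuation = 1/1.05·[0.6250·0.0000 + 0.3750·5.1429] = 1.8367; exercise value = 0.0000 ≤ continuation, so V_0 = 1.8367

$1.84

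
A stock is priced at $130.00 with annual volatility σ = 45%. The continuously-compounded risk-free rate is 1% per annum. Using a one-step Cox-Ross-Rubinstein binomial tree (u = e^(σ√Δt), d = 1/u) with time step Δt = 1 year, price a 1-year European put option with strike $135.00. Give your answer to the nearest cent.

CRR parameters: u = e^(σ√Δt) = e^(0.45·√1) = 1.5683, d = 1/u = 0.6376
Per-period rate: rΔt = 0.01·1 = 0.01, so R = e^0.01 = 1.0101
Risk-neutral probability p = (e^0.01 − 0.6376)/(1.5683 − 0.6376) = 0.3724/0.9307 = 0.4002
Terminal stock prices: S_u = 203.9, S_d = 82.89
Terminal payoffs (K − S): max(-68.88, 0) = 0, max(52.11, 0) = 52.11
Node 0 (S = 130): V_0 = e^(−0.01)·[0.4002·0.0000 + 0.5998·52.1083] = 30.9457

$30.95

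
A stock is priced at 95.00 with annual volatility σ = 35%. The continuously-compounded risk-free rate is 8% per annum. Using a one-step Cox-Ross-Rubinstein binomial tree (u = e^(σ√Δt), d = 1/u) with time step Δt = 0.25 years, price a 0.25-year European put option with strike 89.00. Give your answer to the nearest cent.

4.41

CRR parameters: u = e^(σ√Δt) = e^(0.35·√0.25) = 1.1912, d = 1/u = 0.8395
Per-period rate: rΔt = 0.08·0.25 = 0.02, so R = e^0.02 = 1.0202
Risk-neutral probability p = (e^0.02 − 0.8395)/(1.1912 − 0.8395) = 0.1807/0.3518 = 0.5138
Terminal stock prices: S_u = 113.2, S_d = 79.75
Terminal payoffs (K − S): max(-24.17, 0) = 0, max(9.252, 0) = 9.252
Node 0 (S = 95): V_0 = e^(−0.02)·[0.5138·0.0000 + 0.4862·9.2516] = 4.4092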